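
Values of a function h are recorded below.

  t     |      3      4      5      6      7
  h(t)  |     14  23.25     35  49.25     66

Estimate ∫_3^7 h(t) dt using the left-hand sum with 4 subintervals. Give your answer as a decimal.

Δt = 1.
Sum = 1·[14 + 23.25 + 35 + 49.25] = 121.5.

121.5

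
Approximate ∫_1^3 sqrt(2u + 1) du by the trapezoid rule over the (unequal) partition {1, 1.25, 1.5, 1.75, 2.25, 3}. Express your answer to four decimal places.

4.4376

Subinterval widths: 0.25, 0.25, 0.25, 0.5, 0.75.
f(1) ≈ 1.7321, f(1.25) ≈ 1.8708, f(1.5) ≈ 2.0000, f(1.75) ≈ 2.1213, f(2.25) ≈ 2.3452, f(3) ≈ 2.6458.
On each subinterval the trapezoid contributes (Δu_i/2)·[f(u_{i-1}) + f(u_i)].
Sum ≈ 4.4376.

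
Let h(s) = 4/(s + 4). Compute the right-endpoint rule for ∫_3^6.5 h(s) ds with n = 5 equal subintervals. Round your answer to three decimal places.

Δs = (6.5 − 3)/5 = 0.7.
Right endpoints: 3.7, 4.4, 5.1, 5.8, 6.5.
h(3.7) = 40/77, h(4.4) = 10/21, h(5.1) = 40/91, h(5.8) = 20/49, h(6.5) = 8/21.
Sum = Δs · [h(3.7) + h(4.4) + h(5.1) + h(5.8) + h(6.5)].
Sum ≈ 1.557.

1.557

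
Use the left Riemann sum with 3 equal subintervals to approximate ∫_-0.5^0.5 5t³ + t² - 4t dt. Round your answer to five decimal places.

Δt = (0.5 − (-0.5))/3 = 1/3.
Left endpoints: -0.5, -1/6, 1/6.
f(-0.5) = 1.625, f(-1/6) = 145/216, f(1/6) = -133/216.
Sum = Δt · [f(-0.5) + f(-1/6) + f(1/6)].
Sum ≈ 0.56019.

0.56019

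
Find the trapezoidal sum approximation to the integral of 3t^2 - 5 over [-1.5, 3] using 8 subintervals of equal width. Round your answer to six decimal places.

Δt = (3 − (-1.5))/8 = 0.5625.
f(-1.5) = 1.75, f(-0.9375) = -2.36328125, f(-0.375) = -4.578125, f(0.1875) = -4.89453125, f(0.75) = -3.3125, f(1.3125) = 0.16796875, f(1.875) = 5.546875, f(2.4375) = 12.82421875, f(3) = 22.
T_8 = (Δt/2)·[f(t_0) + 2f(t_1) + ... + 2f(t_{7}) + f(t_8)].
Sum ≈ 8.586914.

8.586914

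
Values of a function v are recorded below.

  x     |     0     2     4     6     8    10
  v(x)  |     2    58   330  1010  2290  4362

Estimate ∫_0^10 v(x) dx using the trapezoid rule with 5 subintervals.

11740

Δx = 2.
T_5 = (2/2)·[2 + 2·58 + 2·330 + 2·1010 + 2·2290 + 4362] = 11740.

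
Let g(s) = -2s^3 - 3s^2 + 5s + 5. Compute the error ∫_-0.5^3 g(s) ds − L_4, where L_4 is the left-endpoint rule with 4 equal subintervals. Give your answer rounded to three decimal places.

-22.873

Exact integral: ∫_-0.5^3 g(s) ds = -28.21875.
L_4 ≈ -5.34570.
Error ≈ -28.21875 − (-5.34570) ≈ -22.873.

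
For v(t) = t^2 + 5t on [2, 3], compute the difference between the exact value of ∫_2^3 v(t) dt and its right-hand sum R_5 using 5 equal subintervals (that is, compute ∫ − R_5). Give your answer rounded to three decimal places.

Exact integral: ∫_2^3 v(t) dt ≈ 18.83333.
R_5 = 19.84.
Error ≈ 18.83333 − 19.84 ≈ -1.007.

-1.007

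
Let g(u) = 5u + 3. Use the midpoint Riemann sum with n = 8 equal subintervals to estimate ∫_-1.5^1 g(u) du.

Δu = (1 − (-1.5))/8 = 0.3125.
Midpoints: -1.34375, -1.03125, -0.71875, -0.40625, -0.09375, 0.21875, 0.53125, 0.84375.
g(-1.34375) = -3.71875, g(-1.03125) = -2.15625, g(-0.71875) = -0.59375, g(-0.40625) = 0.96875, g(-0.09375) = 2.53125, g(0.21875) = 4.09375, g(0.53125) = 5.65625, g(0.84375) = 7.21875.
Sum = Δu · [g(-1.34375) + g(-1.03125) + g(-0.71875) + ...].
Sum = 4.375.

4.375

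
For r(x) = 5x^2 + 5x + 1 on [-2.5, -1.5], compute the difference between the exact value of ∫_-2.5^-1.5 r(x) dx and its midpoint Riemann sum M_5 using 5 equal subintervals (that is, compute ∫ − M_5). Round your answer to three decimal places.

Exact integral: ∫_-2.5^-1.5 r(x) dx ≈ 11.41667.
M_5 = 11.4.
Error ≈ 11.41667 − 11.4 ≈ 0.017.

0.017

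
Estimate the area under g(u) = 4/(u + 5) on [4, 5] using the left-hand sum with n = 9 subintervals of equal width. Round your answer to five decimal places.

Δu = (5 − 4)/9 = 1/9.
Left endpoints: 4, 37/9, 38/9, 13/3, 40/9, 41/9, 14/3, 43/9, 44/9.
g(4) = 4/9, g(37/9) = 18/41, g(38/9) = 36/83, g(13/3) = 3/7, g(40/9) = 36/85, g(41/9) = 18/43, g(14/3) = 12/29, g(43/9) = 9/22, g(44/9) = 36/89.
Sum = Δu · [g(4) + g(37/9) + g(38/9) + ...].
Sum ≈ 0.42392.

0.42392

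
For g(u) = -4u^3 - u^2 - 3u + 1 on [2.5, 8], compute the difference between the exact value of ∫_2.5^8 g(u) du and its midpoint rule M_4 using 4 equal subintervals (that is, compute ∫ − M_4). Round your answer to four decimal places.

-55.4583

Exact integral: ∫_2.5^8 g(u) du ≈ -4303.520833.
M_4 = -4248.0625.
Error ≈ -4303.520833 − (-4248.0625) ≈ -55.4583.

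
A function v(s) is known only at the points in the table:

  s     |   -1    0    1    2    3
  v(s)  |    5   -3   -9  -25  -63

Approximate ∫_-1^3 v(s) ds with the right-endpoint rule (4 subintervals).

-100

Δs = 1.
Sum = 1·[(-3) + (-9) + (-25) + (-63)] = -100.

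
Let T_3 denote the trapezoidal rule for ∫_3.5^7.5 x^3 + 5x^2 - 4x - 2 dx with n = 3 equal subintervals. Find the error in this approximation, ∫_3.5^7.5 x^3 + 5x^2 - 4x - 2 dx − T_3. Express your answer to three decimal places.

Exact integral: ∫_3.5^7.5 f(x) dx ≈ 1289.16667.
T_3 ≈ 1314.64815.
Error ≈ 1289.16667 − 1314.64815 ≈ -25.481.

-25.481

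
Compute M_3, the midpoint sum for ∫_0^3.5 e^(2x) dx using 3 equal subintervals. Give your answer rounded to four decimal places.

440.7921

Δx = (3.5 − 0)/3 = 7/6.
Midpoints: 7/12, 1.75, 35/12.
f(7/12) ≈ 3.2113, f(1.75) ≈ 33.1155, f(35/12) ≈ 341.4951.
Sum = Δx · [f(7/12) + f(1.75) + f(35/12)].
Sum ≈ 440.7921.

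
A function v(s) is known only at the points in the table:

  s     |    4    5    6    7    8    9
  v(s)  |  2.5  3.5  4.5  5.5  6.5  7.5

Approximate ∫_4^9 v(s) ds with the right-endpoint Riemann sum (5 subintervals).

Δs = 1.
Sum = 1·[3.5 + 4.5 + 5.5 + 6.5 + 7.5] = 27.5.

27.5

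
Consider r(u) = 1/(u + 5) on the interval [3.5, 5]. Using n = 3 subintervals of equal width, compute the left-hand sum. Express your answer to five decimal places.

Δu = (5 − 3.5)/3 = 0.5.
Left endpoints: 3.5, 4, 4.5.
r(3.5) = 2/17, r(4) = 1/9, r(4.5) = 2/19.
Sum = Δu · [r(3.5) + r(4) + r(4.5)].
Sum ≈ 0.16701.

0.16701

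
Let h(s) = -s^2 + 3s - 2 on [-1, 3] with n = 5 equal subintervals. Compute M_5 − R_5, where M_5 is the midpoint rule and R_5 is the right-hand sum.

M_5 = -5.12.
R_5 = -4.16.
M_5 − R_5 = -0.96.

-0.96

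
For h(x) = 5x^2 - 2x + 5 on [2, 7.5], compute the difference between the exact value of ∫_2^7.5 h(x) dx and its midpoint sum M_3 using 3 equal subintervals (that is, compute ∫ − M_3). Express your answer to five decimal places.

Exact integral: ∫_2^7.5 h(x) dx ≈ 665.0416667.
M_3 ≈ 657.3391204.
Error ≈ 665.0416667 − 657.3391204 ≈ 7.70255.

7.70255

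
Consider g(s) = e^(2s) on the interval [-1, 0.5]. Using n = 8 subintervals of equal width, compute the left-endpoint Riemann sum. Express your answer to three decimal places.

Δs = (0.5 − (-1))/8 = 0.1875.
Left endpoints: -1, -0.8125, -0.625, -0.4375, -0.25, -0.0625, 0.125, 0.3125.
g(-1) ≈ 0.135, g(-0.8125) ≈ 0.197, g(-0.625) ≈ 0.287, g(-0.4375) ≈ 0.417, g(-0.25) ≈ 0.607, g(-0.0625) ≈ 0.882, g(0.125) ≈ 1.284, g(0.3125) ≈ 1.868.
Sum = Δs · [g(-1) + g(-0.8125) + g(-0.625) + ...].
Sum ≈ 1.064.

1.064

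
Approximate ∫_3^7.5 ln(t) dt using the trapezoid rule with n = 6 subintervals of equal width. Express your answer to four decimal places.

7.3066

Δt = (7.5 − 3)/6 = 0.75.
f(3) ≈ 1.0986, f(3.75) ≈ 1.3218, f(4.5) ≈ 1.5041, f(5.25) ≈ 1.6582, f(6) ≈ 1.7918, f(6.75) ≈ 1.9095, f(7.5) ≈ 2.0149.
T_6 = (Δt/2)·[f(t_0) + 2f(t_1) + ... + 2f(t_{5}) + f(t_6)].
Sum ≈ 7.3066.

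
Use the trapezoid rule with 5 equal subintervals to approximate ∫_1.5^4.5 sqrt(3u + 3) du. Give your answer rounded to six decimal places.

10.324372

Δu = (4.5 − 1.5)/5 = 0.6.
f(1.5) ≈ 2.738613, f(2.1) ≈ 3.049590, f(2.7) ≈ 3.331666, f(3.3) ≈ 3.591657, f(3.9) ≈ 3.834058, f(4.5) ≈ 4.062019.
T_5 = (Δu/2)·[f(u_0) + 2f(u_1) + ... + 2f(u_{4}) + f(u_5)].
Sum ≈ 10.324372.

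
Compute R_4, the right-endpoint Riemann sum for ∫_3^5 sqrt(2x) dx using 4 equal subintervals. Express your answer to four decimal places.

Δx = (5 − 3)/4 = 0.5.
Right endpoints: 3.5, 4, 4.5, 5.
f(3.5) ≈ 2.6458, f(4) ≈ 2.8284, f(4.5) ≈ 3.0000, f(5) ≈ 3.1623.
Sum = Δx · [f(3.5) + f(4) + f(4.5) + f(5)].
Sum ≈ 5.8182.

5.8182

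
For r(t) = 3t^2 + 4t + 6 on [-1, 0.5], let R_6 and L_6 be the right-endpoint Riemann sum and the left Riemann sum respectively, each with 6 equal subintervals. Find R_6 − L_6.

0.9375

R_6 = 9.140625.
L_6 = 8.203125.
R_6 − L_6 = 0.9375.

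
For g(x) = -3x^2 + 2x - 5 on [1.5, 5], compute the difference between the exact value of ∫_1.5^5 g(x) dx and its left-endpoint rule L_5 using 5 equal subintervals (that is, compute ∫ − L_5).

Exact integral: ∫_1.5^5 g(x) dx = -116.375.
L_5 = -95.795.
Error = -116.375 − (-95.795) = -20.58.

-20.58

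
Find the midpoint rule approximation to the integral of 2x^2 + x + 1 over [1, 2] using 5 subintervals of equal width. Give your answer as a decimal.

7.16

Δx = (2 − 1)/5 = 0.2.
Midpoints: 1.1, 1.3, 1.5, 1.7, 1.9.
f(1.1) = 4.52, f(1.3) = 5.68, f(1.5) = 7, f(1.7) = 8.48, f(1.9) = 10.12.
Sum = Δx · [f(1.1) + f(1.3) + f(1.5) + f(1.7) + f(1.9)].
Sum = 7.16.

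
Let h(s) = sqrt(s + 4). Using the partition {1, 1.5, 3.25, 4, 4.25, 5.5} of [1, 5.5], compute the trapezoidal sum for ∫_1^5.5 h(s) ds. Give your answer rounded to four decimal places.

12.0579

Subinterval widths: 0.5, 1.75, 0.75, 0.25, 1.25.
h(1) ≈ 2.2361, h(1.5) ≈ 2.3452, h(3.25) ≈ 2.6926, h(4) ≈ 2.8284, h(4.25) ≈ 2.8723, h(5.5) ≈ 3.0822.
On each subinterval the trapezoid contributes (Δs_i/2)·[h(s_{i-1}) + h(s_i)].
Sum ≈ 12.0579.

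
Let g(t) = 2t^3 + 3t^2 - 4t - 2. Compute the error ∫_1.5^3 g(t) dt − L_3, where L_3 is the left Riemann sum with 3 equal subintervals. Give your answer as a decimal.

Exact integral: ∫_1.5^3 g(t) dt = 45.09375.
L_3 = 30.75.
Error = 45.09375 − 30.75 = 14.34375.

14.34375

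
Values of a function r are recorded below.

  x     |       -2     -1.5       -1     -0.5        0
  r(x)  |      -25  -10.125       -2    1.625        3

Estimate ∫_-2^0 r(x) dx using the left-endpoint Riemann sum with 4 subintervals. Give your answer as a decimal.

-17.75

Δx = 0.5.
Sum = 0.5·[(-25) + (-10.125) + (-2) + 1.625] = -17.75.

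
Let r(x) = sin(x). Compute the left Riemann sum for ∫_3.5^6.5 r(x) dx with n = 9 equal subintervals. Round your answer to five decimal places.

-1.98962

Δx = (6.5 − 3.5)/9 = 1/3.
Left endpoints: 3.5, 23/6, 25/6, 4.5, 29/6, 31/6, 5.5, 35/6, 37/6.
r(3.5) ≈ -0.35078, r(23/6) ≈ -0.63788, r(25/6) ≈ -0.85475, r(4.5) ≈ -0.97753, r(29/6) ≈ -0.99270, r(31/6) ≈ -0.89858, r(5.5) ≈ -0.70554, r(35/6) ≈ -0.43483, r(37/6) ≈ -0.11626.
Sum = Δx · [r(3.5) + r(23/6) + r(25/6) + ...].
Sum ≈ -1.98962.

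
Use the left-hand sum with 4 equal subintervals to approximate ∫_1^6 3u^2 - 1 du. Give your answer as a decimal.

Δu = (6 − 1)/4 = 1.25.
Left endpoints: 1, 2.25, 3.5, 4.75.
f(1) = 2, f(2.25) = 14.1875, f(3.5) = 35.75, f(4.75) = 66.6875.
Sum = Δu · [f(1) + f(2.25) + f(3.5) + f(4.75)].
Sum = 148.28125.

148.28125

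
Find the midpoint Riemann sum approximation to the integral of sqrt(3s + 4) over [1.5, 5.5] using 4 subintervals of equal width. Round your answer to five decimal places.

15.12673

Δs = (5.5 − 1.5)/4 = 1.
Midpoints: 2, 3, 4, 5.
f(2) ≈ 3.16228, f(3) ≈ 3.60555, f(4) ≈ 4.00000, f(5) ≈ 4.35890.
Sum = Δs · [f(2) + f(3) + f(4) + f(5)].
Sum ≈ 15.12673.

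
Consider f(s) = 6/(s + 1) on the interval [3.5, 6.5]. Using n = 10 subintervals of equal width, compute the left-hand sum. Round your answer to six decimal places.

Δs = (6.5 − 3.5)/10 = 0.3.
Left endpoints: 3.5, 3.8, 4.1, 4.4, 4.7, 5, 5.3, 5.6, 5.9, 6.2.
f(3.5) = 4/3, f(3.8) = 1.25, f(4.1) = 20/17, f(4.4) = 10/9, f(4.7) = 20/19, f(5) = 1, f(5.3) = 20/21, f(5.6) = 10/11, f(5.9) = 20/23, f(6.2) = 5/6.
Sum = Δs · [f(3.5) + f(3.8) + f(4.1) + ...].
Sum ≈ 3.146375.

3.146375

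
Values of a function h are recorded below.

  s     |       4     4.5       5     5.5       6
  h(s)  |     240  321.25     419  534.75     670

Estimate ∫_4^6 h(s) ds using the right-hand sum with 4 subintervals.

Δs = 0.5.
Sum = 0.5·[321.25 + 419 + 534.75 + 670] = 972.5.

972.5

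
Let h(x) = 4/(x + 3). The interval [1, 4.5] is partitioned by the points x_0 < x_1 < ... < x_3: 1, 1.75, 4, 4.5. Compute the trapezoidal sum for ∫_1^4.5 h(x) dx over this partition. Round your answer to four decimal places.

2.5572

Subinterval widths: 0.75, 2.25, 0.5.
h(1) = 1, h(1.75) = 16/19, h(4) = 4/7, h(4.5) = 8/15.
On each subinterval the trapezoid contributes (Δx_i/2)·[h(x_{i-1}) + h(x_i)].
Sum ≈ 2.5572.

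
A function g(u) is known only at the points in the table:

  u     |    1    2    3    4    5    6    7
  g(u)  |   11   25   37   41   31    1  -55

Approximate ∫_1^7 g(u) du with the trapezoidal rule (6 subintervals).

Δu = 1.
T_6 = (1/2)·[11 + 2·25 + 2·37 + 2·41 + 2·31 + 2·1 + (-55)] = 113.

113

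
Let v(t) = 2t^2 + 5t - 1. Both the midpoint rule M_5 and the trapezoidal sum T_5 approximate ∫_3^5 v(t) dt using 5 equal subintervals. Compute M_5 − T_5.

M_5 = 103.28.
T_5 = 103.44.
M_5 − T_5 = -0.16.

-0.16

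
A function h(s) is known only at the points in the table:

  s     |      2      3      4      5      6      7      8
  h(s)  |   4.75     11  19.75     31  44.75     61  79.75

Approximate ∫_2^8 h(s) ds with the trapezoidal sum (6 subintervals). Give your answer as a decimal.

209.75

Δs = 1.
T_6 = (1/2)·[4.75 + 2·11 + 2·19.75 + 2·31 + 2·44.75 + 2·61 + 79.75] = 209.75.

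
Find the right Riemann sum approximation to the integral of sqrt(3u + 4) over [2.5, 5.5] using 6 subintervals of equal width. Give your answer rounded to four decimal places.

12.2417

Δu = (5.5 − 2.5)/6 = 0.5.
Right endpoints: 3, 3.5, 4, 4.5, 5, 5.5.
f(3) ≈ 3.6056, f(3.5) ≈ 3.8079, f(4) ≈ 4.0000, f(4.5) ≈ 4.1833, f(5) ≈ 4.3589, f(5.5) ≈ 4.5277.
Sum = Δu · [f(3) + f(3.5) + f(4) + ...].
Sum ≈ 12.2417.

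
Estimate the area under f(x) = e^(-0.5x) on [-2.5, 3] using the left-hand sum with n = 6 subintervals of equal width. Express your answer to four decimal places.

8.1459

Δx = (3 − (-2.5))/6 = 11/12.
Left endpoints: -2.5, -19/12, -2/3, 0.25, 7/6, 25/12.
f(-2.5) ≈ 3.4903, f(-19/12) ≈ 2.2071, f(-2/3) ≈ 1.3956, f(0.25) ≈ 0.8825, f(7/6) ≈ 0.5580, f(25/12) ≈ 0.3529.
Sum = Δx · [f(-2.5) + f(-19/12) + f(-2/3) + ...].
Sum ≈ 8.1459.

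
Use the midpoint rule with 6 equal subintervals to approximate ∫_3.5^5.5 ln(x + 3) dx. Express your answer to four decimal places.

Δx = (5.5 − 3.5)/6 = 1/3.
Midpoints: 11/3, 4, 13/3, 14/3, 5, 16/3.
f(11/3) ≈ 1.8971, f(4) ≈ 1.9459, f(13/3) ≈ 1.9924, f(14/3) ≈ 2.0369, f(5) ≈ 2.0794, f(16/3) ≈ 2.1203.
Sum = Δx · [f(11/3) + f(4) + f(13/3) + ...].
Sum ≈ 4.0240.

4.0240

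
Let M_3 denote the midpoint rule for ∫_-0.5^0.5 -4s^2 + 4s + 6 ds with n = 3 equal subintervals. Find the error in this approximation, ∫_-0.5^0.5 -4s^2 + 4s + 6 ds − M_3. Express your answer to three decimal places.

-0.037

Exact integral: ∫_-0.5^0.5 f(s) ds ≈ 5.66667.
M_3 ≈ 5.70370.
Error ≈ 5.66667 − 5.70370 ≈ -0.037.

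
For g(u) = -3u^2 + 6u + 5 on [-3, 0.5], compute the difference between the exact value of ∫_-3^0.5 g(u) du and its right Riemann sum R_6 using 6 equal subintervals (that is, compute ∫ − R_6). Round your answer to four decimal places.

Exact integral: ∫_-3^0.5 g(u) du = -35.875.
R_6 ≈ -22.689236.
Error ≈ -35.875 − (-22.689236) ≈ -13.1858.

-13.1858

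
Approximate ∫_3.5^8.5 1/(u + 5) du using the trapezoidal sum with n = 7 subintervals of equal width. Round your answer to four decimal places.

0.4630

Δu = (8.5 − 3.5)/7 = 5/7.
f(3.5) = 2/17, f(59/14) = 14/129, f(69/14) = 14/139, f(79/14) = 14/149, f(89/14) = 14/159, f(99/14) = 14/169, f(109/14) = 14/179, f(8.5) = 2/27.
T_7 = (Δu/2)·[f(u_0) + 2f(u_1) + ... + 2f(u_{6}) + f(u_7)].
Sum ≈ 0.4630.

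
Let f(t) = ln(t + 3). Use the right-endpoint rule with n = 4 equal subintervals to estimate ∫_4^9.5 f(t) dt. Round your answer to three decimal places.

Δt = (9.5 − 4)/4 = 1.375.
Right endpoints: 5.375, 6.75, 8.125, 9.5.
f(5.375) ≈ 2.125, f(6.75) ≈ 2.277, f(8.125) ≈ 2.409, f(9.5) ≈ 2.526.
Sum = Δt · [f(5.375) + f(6.75) + f(8.125) + f(9.5)].
Sum ≈ 12.839.

12.839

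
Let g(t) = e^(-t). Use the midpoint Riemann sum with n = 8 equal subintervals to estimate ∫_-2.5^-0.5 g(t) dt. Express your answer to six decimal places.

10.506391

Δt = (-0.5 − (-2.5))/8 = 0.25.
Midpoints: -2.375, -2.125, -1.875, -1.625, -1.375, -1.125, -0.875, -0.625.
g(-2.375) ≈ 10.751013, g(-2.125) ≈ 8.372897, g(-1.875) ≈ 6.520819, g(-1.625) ≈ 5.078419, g(-1.375) ≈ 3.955077, g(-1.125) ≈ 3.080217, g(-0.875) ≈ 2.398875, g(-0.625) ≈ 1.868246.
Sum = Δt · [g(-2.375) + g(-2.125) + g(-1.875) + ...].
Sum ≈ 10.506391.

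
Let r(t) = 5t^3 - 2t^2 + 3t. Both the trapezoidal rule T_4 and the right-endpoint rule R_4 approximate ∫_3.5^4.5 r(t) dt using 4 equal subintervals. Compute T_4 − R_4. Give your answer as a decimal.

-28.53125

T_4 = 305.4375.
R_4 = 333.96875.
T_4 − R_4 = -28.53125.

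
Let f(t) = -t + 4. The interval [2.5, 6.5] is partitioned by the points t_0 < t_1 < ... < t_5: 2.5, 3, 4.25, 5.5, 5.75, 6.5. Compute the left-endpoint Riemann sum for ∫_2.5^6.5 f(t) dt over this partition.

0

Subinterval widths: 0.5, 1.25, 1.25, 0.25, 0.75.
Left endpoints: 2.5, 3, 4.25, 5.5, 5.75.
f(2.5) = 1.5, f(3) = 1, f(4.25) = -0.25, f(5.5) = -1.5, f(5.75) = -1.75.
Sum = Σ Δt_i · f(t_i).
Sum = 0.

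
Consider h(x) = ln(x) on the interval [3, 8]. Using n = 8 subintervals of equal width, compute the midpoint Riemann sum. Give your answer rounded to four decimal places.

8.3431

Δx = (8 − 3)/8 = 0.625.
Midpoints: 3.3125, 3.9375, 4.5625, 5.1875, 5.8125, 6.4375, 7.0625, 7.6875.
h(3.3125) ≈ 1.1977, h(3.9375) ≈ 1.3705, h(4.5625) ≈ 1.5179, h(5.1875) ≈ 1.6463, h(5.8125) ≈ 1.7600, h(6.4375) ≈ 1.8621, h(7.0625) ≈ 1.9548, h(7.6875) ≈ 2.0396.
Sum = Δx · [h(3.3125) + h(3.9375) + h(4.5625) + ...].
Sum ≈ 8.3431.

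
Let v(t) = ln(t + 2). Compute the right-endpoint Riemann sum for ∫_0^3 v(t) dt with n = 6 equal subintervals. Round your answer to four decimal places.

3.8837

Δt = (3 − 0)/6 = 0.5.
Right endpoints: 0.5, 1, 1.5, 2, 2.5, 3.
v(0.5) ≈ 0.9163, v(1) ≈ 1.0986, v(1.5) ≈ 1.2528, v(2) ≈ 1.3863, v(2.5) ≈ 1.5041, v(3) ≈ 1.6094.
Sum = Δt · [v(0.5) + v(1) + v(1.5) + ...].
Sum ≈ 3.8837.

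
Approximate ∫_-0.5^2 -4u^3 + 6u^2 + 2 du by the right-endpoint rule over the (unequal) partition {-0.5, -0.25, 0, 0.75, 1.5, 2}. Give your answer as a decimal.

2.375

Subinterval widths: 0.25, 0.25, 0.75, 0.75, 0.5.
Right endpoints: -0.25, 0, 0.75, 1.5, 2.
f(-0.25) = 2.4375, f(0) = 2, f(0.75) = 3.6875, f(1.5) = 2, f(2) = -6.
Sum = Σ Δu_i · f(u_i).
Sum = 2.375.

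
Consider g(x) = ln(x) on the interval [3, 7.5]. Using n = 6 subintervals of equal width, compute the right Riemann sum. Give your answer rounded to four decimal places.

Δx = (7.5 − 3)/6 = 0.75.
Right endpoints: 3.75, 4.5, 5.25, 6, 6.75, 7.5.
g(3.75) ≈ 1.3218, g(4.5) ≈ 1.5041, g(5.25) ≈ 1.6582, g(6) ≈ 1.7918, g(6.75) ≈ 1.9095, g(7.5) ≈ 2.0149.
Sum = Δx · [g(3.75) + g(4.5) + g(5.25) + ...].
Sum ≈ 7.6502.

7.6502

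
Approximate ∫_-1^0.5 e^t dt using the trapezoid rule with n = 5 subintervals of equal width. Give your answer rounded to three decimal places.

1.290

Δt = (0.5 − (-1))/5 = 0.3.
f(-1) ≈ 0.368, f(-0.7) ≈ 0.497, f(-0.4) ≈ 0.670, f(-0.1) ≈ 0.905, f(0.2) ≈ 1.221, f(0.5) ≈ 1.649.
T_5 = (Δt/2)·[f(t_0) + 2f(t_1) + ... + 2f(t_{4}) + f(t_5)].
Sum ≈ 1.290.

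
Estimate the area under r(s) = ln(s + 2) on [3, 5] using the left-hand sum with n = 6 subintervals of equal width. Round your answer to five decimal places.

3.51757

Δs = (5 − 3)/6 = 1/3.
Left endpoints: 3, 10/3, 11/3, 4, 13/3, 14/3.
r(3) ≈ 1.60944, r(10/3) ≈ 1.67398, r(11/3) ≈ 1.73460, r(4) ≈ 1.79176, r(13/3) ≈ 1.84583, r(14/3) ≈ 1.89712.
Sum = Δs · [r(3) + r(10/3) + r(11/3) + ...].
Sum ≈ 3.51757.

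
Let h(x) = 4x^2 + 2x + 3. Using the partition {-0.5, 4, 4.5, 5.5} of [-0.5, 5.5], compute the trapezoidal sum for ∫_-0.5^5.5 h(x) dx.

331.5

Subinterval widths: 4.5, 0.5, 1.
h(-0.5) = 3, h(4) = 75, h(4.5) = 93, h(5.5) = 135.
On each subinterval the trapezoid contributes (Δx_i/2)·[h(x_{i-1}) + h(x_i)].
Sum = 331.5.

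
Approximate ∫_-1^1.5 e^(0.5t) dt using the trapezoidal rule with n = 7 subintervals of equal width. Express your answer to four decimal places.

Δt = (1.5 − (-1))/7 = 5/14.
f(-1) ≈ 0.6065, f(-9/14) ≈ 0.7251, f(-2/7) ≈ 0.8669, f(1/14) ≈ 1.0364, f(3/7) ≈ 1.2390, f(11/14) ≈ 1.4812, f(8/7) ≈ 1.7708, f(1.5) ≈ 2.1170.
T_7 = (Δt/2)·[f(t_0) + 2f(t_1) + ... + 2f(t_{6}) + f(t_7)].
Sum ≈ 3.0290.

3.0290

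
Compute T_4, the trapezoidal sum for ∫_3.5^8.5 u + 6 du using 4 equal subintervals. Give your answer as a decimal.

60

Δu = (8.5 − 3.5)/4 = 1.25.
f(3.5) = 9.5, f(4.75) = 10.75, f(6) = 12, f(7.25) = 13.25, f(8.5) = 14.5.
T_4 = (Δu/2)·[f(u_0) + 2f(u_1) + 2f(u_2) + 2f(u_3) + f(u_4)].
Sum = 60.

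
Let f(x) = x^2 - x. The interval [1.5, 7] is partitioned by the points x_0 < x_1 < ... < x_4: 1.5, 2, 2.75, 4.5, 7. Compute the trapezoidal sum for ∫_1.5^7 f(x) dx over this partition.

Subinterval widths: 0.5, 0.75, 1.75, 2.5.
f(1.5) = 0.75, f(2) = 2, f(2.75) = 4.8125, f(4.5) = 15.75, f(7) = 42.
On each subinterval the trapezoid contributes (Δx_i/2)·[f(x_{i-1}) + f(x_i)].
Sum = 93.421875.

93.421875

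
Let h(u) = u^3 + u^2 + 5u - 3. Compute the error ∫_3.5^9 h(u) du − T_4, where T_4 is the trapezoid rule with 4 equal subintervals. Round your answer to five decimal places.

-34.22819

Exact integral: ∫_3.5^9 h(u) du ≈ 1986.8177083.
T_4 ≈ 2021.0458984.
Error ≈ 1986.8177083 − 2021.0458984 ≈ -34.22819.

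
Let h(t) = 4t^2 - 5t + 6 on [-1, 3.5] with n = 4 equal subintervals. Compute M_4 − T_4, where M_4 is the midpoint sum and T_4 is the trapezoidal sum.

-5.6953125

M_4 = 55.4765625.
T_4 = 61.171875.
M_4 − T_4 = -5.6953125.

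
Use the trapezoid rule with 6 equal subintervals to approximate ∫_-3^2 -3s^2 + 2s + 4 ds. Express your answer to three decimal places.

Δs = (2 − (-3))/6 = 5/6.
f(-3) = -29, f(-13/6) = -173/12, f(-4/3) = -4, f(-0.5) = 2.25, f(1/3) = 13/3, f(7/6) = 2.25, f(2) = -4.
T_6 = (Δs/2)·[f(s_0) + 2f(s_1) + ... + 2f(s_{5}) + f(s_6)].
Sum ≈ -21.736.

-21.736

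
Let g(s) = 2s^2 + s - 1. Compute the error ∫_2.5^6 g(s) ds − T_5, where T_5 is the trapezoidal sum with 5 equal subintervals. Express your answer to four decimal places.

-0.5717

Exact integral: ∫_2.5^6 g(s) ds ≈ 144.958333.
T_5 = 145.53.
Error ≈ 144.958333 − 145.53 ≈ -0.5717.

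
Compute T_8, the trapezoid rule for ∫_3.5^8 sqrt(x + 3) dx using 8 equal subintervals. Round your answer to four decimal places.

Δx = (8 − 3.5)/8 = 0.5625.
f(3.5) ≈ 2.5495, f(4.0625) ≈ 2.6575, f(4.625) ≈ 2.7613, f(5.1875) ≈ 2.8614, f(5.75) ≈ 2.9580, f(6.3125) ≈ 3.0516, f(6.875) ≈ 3.1425, f(7.4375) ≈ 3.2307, f(8) ≈ 3.3166.
T_8 = (Δx/2)·[f(x_0) + 2f(x_1) + ... + 2f(x_{7}) + f(x_8)].
Sum ≈ 13.2728.

13.2728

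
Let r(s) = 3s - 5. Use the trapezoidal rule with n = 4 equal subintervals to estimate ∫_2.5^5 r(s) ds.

15.625

Δs = (5 − 2.5)/4 = 0.625.
r(2.5) = 2.5, r(3.125) = 4.375, r(3.75) = 6.25, r(4.375) = 8.125, r(5) = 10.
T_4 = (Δs/2)·[r(s_0) + 2r(s_1) + 2r(s_2) + 2r(s_3) + r(s_4)].
Sum = 15.625.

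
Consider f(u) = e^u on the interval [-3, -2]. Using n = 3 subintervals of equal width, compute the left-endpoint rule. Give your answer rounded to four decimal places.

0.0721

Δu = (-2 − (-3))/3 = 1/3.
Left endpoints: -3, -8/3, -7/3.
f(-3) ≈ 0.0498, f(-8/3) ≈ 0.0695, f(-7/3) ≈ 0.0970.
Sum = Δu · [f(-3) + f(-8/3) + f(-7/3)].
Sum ≈ 0.0721.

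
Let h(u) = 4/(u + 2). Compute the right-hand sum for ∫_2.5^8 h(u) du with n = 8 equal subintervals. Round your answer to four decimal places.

3.0322

Δu = (8 − 2.5)/8 = 0.6875.
Right endpoints: 3.1875, 3.875, 4.5625, 5.25, 5.9375, 6.625, 7.3125, 8.
h(3.1875) = 64/83, h(3.875) = 32/47, h(4.5625) = 64/105, h(5.25) = 16/29, h(5.9375) = 64/127, h(6.625) = 32/69, h(7.3125) = 64/149, h(8) = 0.4.
Sum = Δu · [h(3.1875) + h(3.875) + h(4.5625) + ...].
Sum ≈ 3.0322.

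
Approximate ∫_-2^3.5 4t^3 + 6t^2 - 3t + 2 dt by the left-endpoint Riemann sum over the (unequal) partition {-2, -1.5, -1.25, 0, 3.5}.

Subinterval widths: 0.5, 0.25, 1.25, 3.5.
Left endpoints: -2, -1.5, -1.25, 0.
f(-2) = 0, f(-1.5) = 6.5, f(-1.25) = 7.3125, f(0) = 2.
Sum = Σ Δt_i · f(t_i).
Sum = 17.765625.

17.765625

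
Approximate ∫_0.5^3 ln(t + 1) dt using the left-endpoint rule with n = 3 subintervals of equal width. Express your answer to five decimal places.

2.00454

Δt = (3 − 0.5)/3 = 5/6.
Left endpoints: 0.5, 4/3, 13/6.
f(0.5) ≈ 0.40547, f(4/3) ≈ 0.84730, f(13/6) ≈ 1.15268.
Sum = Δt · [f(0.5) + f(4/3) + f(13/6)].
Sum ≈ 2.00454.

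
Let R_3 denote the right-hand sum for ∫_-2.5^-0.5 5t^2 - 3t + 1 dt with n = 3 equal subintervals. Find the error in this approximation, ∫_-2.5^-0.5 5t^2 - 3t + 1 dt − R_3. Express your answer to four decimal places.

Exact integral: ∫_-2.5^-0.5 f(t) dt ≈ 36.833333.
R_3 ≈ 25.574074.
Error ≈ 36.833333 − 25.574074 ≈ 11.2593.

11.2593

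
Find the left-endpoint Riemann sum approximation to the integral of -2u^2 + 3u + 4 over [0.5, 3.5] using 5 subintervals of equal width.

Δu = (3.5 − 0.5)/5 = 0.6.
Left endpoints: 0.5, 1.1, 1.7, 2.3, 2.9.
f(0.5) = 5, f(1.1) = 4.88, f(1.7) = 3.32, f(2.3) = 0.32, f(2.9) = -4.12.
Sum = Δu · [f(0.5) + f(1.1) + f(1.7) + f(2.3) + f(2.9)].
Sum = 5.64.

5.64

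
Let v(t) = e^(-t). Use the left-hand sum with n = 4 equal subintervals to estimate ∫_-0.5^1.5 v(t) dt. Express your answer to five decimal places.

1.81157

Δt = (1.5 − (-0.5))/4 = 0.5.
Left endpoints: -0.5, 0, 0.5, 1.
v(-0.5) ≈ 1.64872, v(0) ≈ 1.00000, v(0.5) ≈ 0.60653, v(1) ≈ 0.36788.
Sum = Δt · [v(-0.5) + v(0) + v(0.5) + v(1)].
Sum ≈ 1.81157.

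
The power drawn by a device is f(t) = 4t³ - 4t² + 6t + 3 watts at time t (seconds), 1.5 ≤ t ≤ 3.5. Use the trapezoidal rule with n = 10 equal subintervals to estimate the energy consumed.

128.68

Δt = (3.5 − 1.5)/10 = 0.2.
f(1.5) = 16.5, f(1.7) = 21.292, f(1.9) = 27.396, f(2.1) = 35.004, f(2.3) = 44.308, f(2.5) = 55.5, f(2.7) = 68.772, f(2.9) = 84.316, f(3.1) = 102.324, f(3.3) = 122.988, f(3.5) = 146.5.
T_10 = (Δt/2)·[f(t_0) + 2f(t_1) + ... + 2f(t_{9}) + f(t_10)].
Sum = 128.68.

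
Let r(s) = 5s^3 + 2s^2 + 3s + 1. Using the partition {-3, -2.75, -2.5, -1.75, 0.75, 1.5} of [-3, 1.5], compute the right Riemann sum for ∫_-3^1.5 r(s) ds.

Subinterval widths: 0.25, 0.25, 0.75, 2.5, 0.75.
Right endpoints: -2.75, -2.5, -1.75, 0.75, 1.5.
r(-2.75) = -96.109375, r(-2.5) = -72.125, r(-1.75) = -24.921875, r(0.75) = 6.484375, r(1.5) = 26.875.
Sum = Σ Δs_i · r(s_i).
Sum = -24.3828125.

-24.3828125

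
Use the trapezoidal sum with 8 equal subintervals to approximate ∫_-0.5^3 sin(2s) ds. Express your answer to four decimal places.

Δs = (3 − (-0.5))/8 = 0.4375.
f(-0.5) ≈ -0.8415, f(-0.0625) ≈ -0.1247, f(0.375) ≈ 0.6816, f(0.8125) ≈ 0.9985, f(1.25) ≈ 0.5985, f(1.6875) ≈ -0.2313, f(2.125) ≈ -0.8950, f(2.5625) ≈ -0.9161, f(3) ≈ -0.2794.
T_8 = (Δs/2)·[f(s_0) + 2f(s_1) + ... + 2f(s_{7}) + f(s_8)].
Sum ≈ -0.1964.

-0.1964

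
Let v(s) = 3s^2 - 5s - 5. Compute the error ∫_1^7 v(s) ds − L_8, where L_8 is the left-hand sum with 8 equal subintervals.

Exact integral: ∫_1^7 v(s) ds = 192.
L_8 = 150.9375.
Error = 192 − 150.9375 = 41.0625.

41.0625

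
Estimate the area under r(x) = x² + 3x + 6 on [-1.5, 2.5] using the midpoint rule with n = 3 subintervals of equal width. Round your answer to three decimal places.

Δx = (2.5 − (-1.5))/3 = 4/3.
Midpoints: -5/6, 0.5, 11/6.
r(-5/6) = 151/36, r(0.5) = 7.75, r(11/6) = 535/36.
Sum = Δx · [r(-5/6) + r(0.5) + r(11/6)].
Sum ≈ 35.741.

35.741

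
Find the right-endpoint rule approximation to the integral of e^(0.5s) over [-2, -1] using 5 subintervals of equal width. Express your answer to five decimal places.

0.50157

Δs = (-1 − (-2))/5 = 0.2.
Right endpoints: -1.8, -1.6, -1.4, -1.2, -1.
f(-1.8) ≈ 0.40657, f(-1.6) ≈ 0.44933, f(-1.4) ≈ 0.49659, f(-1.2) ≈ 0.54881, f(-1) ≈ 0.60653.
Sum = Δs · [f(-1.8) + f(-1.6) + f(-1.4) + f(-1.2) + f(-1)].
Sum ≈ 0.50157.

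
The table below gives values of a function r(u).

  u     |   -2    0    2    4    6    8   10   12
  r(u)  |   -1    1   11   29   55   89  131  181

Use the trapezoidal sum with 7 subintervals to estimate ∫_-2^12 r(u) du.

Δu = 2.
T_7 = (2/2)·[(-1) + 2·1 + 2·11 + 2·29 + 2·55 + 2·89 + 2·131 + 181] = 812.

812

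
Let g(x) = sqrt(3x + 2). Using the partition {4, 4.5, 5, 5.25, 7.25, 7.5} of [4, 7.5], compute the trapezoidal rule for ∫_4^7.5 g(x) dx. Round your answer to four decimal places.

Subinterval widths: 0.5, 0.5, 0.25, 2, 0.25.
g(4) ≈ 3.7417, g(4.5) ≈ 3.9370, g(5) ≈ 4.1231, g(5.25) ≈ 4.2131, g(7.25) ≈ 4.8734, g(7.5) ≈ 4.9497.
On each subinterval the trapezoid contributes (Δx_i/2)·[g(x_{i-1}) + g(x_i)].
Sum ≈ 15.2911.

15.2911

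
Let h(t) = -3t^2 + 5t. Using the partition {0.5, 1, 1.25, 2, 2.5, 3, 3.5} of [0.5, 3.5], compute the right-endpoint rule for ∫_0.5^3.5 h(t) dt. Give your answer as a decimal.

Subinterval widths: 0.5, 0.25, 0.75, 0.5, 0.5, 0.5.
Right endpoints: 1, 1.25, 2, 2.5, 3, 3.5.
h(1) = 2, h(1.25) = 1.5625, h(2) = -2, h(2.5) = -6.25, h(3) = -12, h(3.5) = -19.25.
Sum = Σ Δt_i · h(t_i).
Sum = -18.859375.

-18.859375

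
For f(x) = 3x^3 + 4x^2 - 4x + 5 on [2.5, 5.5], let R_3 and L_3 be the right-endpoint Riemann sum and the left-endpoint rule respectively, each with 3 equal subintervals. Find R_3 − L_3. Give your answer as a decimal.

536.25

R_3 = 1113.125.
L_3 = 576.875.
R_3 − L_3 = 536.25.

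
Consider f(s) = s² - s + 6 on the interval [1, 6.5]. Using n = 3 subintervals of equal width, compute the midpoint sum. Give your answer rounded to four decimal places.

102.0428

Δs = (6.5 − 1)/3 = 11/6.
Midpoints: 23/12, 3.75, 67/12.
f(23/12) = 1117/144, f(3.75) = 16.3125, f(67/12) = 4549/144.
Sum = Δs · [f(23/12) + f(3.75) + f(67/12)].
Sum ≈ 102.0428.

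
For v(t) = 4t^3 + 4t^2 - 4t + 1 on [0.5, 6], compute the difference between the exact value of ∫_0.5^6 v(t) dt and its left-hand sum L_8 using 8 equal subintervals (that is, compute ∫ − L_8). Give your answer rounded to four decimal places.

319.7913

Exact integral: ∫_0.5^6 v(t) dt ≈ 1517.770833.
L_8 ≈ 1197.979492.
Error ≈ 1517.770833 − 1197.979492 ≈ 319.7913.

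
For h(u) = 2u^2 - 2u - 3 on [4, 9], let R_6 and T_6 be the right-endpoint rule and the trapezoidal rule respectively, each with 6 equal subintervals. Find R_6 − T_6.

R_6 ≈ 414.490741.
T_6 ≈ 364.490741.
R_6 − T_6 = 50.

50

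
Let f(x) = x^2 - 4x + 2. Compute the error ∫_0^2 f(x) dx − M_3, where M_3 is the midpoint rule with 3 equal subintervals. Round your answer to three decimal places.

0.074

Exact integral: ∫_0^2 f(x) dx ≈ -1.33333.
M_3 ≈ -1.40741.
Error ≈ -1.33333 − (-1.40741) ≈ 0.074.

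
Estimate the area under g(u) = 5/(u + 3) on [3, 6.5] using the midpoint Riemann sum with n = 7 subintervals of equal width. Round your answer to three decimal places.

2.297

Δu = (6.5 − 3)/7 = 0.5.
Midpoints: 3.25, 3.75, 4.25, 4.75, 5.25, 5.75, 6.25.
g(3.25) = 0.8, g(3.75) = 20/27, g(4.25) = 20/29, g(4.75) = 20/31, g(5.25) = 20/33, g(5.75) = 4/7, g(6.25) = 20/37.
Sum = Δu · [g(3.25) + g(3.75) + g(4.25) + ...].
Sum ≈ 2.297.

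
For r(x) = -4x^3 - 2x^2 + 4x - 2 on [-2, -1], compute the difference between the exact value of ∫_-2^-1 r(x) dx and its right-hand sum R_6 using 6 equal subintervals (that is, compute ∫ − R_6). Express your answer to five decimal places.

Exact integral: ∫_-2^-1 r(x) dx ≈ 2.3333333.
R_6 ≈ 0.9074074.
Error ≈ 2.3333333 − 0.9074074 ≈ 1.42593.

1.42593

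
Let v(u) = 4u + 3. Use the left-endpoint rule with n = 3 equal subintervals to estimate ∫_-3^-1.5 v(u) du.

-10.5

Δu = (-1.5 − (-3))/3 = 0.5.
Left endpoints: -3, -2.5, -2.
v(-3) = -9, v(-2.5) = -7, v(-2) = -5.
Sum = Δu · [v(-3) + v(-2.5) + v(-2)].
Sum = -10.5.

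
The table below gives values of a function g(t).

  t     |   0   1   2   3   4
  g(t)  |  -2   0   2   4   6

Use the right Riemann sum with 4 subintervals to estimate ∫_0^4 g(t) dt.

12

Δt = 1.
Sum = 1·[0 + 2 + 4 + 6] = 12.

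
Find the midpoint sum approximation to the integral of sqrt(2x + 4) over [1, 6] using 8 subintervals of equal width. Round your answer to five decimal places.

Δx = (6 − 1)/8 = 0.625.
Midpoints: 1.3125, 1.9375, 2.5625, 3.1875, 3.8125, 4.4375, 5.0625, 5.6875.
f(1.3125) ≈ 2.57391, f(1.9375) ≈ 2.80624, f(2.5625) ≈ 3.02076, f(3.1875) ≈ 3.22102, f(3.8125) ≈ 3.40955, f(4.4375) ≈ 3.58818, f(5.0625) ≈ 3.75832, f(5.6875) ≈ 3.92110.
Sum = Δx · [f(1.3125) + f(1.9375) + f(2.5625) + ...].
Sum ≈ 16.43692.

16.43692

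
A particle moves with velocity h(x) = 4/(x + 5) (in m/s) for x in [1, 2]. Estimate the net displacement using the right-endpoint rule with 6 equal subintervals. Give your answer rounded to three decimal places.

0.609

Δx = (2 − 1)/6 = 1/6.
Right endpoints: 7/6, 4/3, 1.5, 5/3, 11/6, 2.
h(7/6) = 24/37, h(4/3) = 12/19, h(1.5) = 8/13, h(5/3) = 0.6, h(11/6) = 24/41, h(2) = 4/7.
Sum = Δx · [h(7/6) + h(4/3) + h(1.5) + ...].
Sum ≈ 0.609.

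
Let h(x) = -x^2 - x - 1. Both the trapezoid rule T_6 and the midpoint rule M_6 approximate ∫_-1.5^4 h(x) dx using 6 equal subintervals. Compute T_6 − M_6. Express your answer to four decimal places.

-1.1554

T_6 ≈ -35.603588.
M_6 ≈ -34.448206.
T_6 − M_6 ≈ -1.1554.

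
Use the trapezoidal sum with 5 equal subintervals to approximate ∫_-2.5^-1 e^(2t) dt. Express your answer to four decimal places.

Δt = (-1 − (-2.5))/5 = 0.3.
f(-2.5) ≈ 0.0067, f(-2.2) ≈ 0.0123, f(-1.9) ≈ 0.0224, f(-1.6) ≈ 0.0408, f(-1.3) ≈ 0.0743, f(-1) ≈ 0.1353.
T_5 = (Δt/2)·[f(t_0) + 2f(t_1) + ... + 2f(t_{4}) + f(t_5)].
Sum ≈ 0.0662.

0.0662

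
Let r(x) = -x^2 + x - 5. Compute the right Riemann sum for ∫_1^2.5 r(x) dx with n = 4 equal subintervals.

Δx = (2.5 − 1)/4 = 0.375.
Right endpoints: 1.375, 1.75, 2.125, 2.5.
r(1.375) = -5.515625, r(1.75) = -6.3125, r(2.125) = -7.390625, r(2.5) = -8.75.
Sum = Δx · [r(1.375) + r(1.75) + r(2.125) + r(2.5)].
Sum = -10.48828125.

-10.48828125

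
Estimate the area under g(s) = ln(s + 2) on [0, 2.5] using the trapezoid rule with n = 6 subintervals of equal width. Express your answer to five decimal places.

Δs = (2.5 − 0)/6 = 5/12.
g(0) ≈ 0.69315, g(5/12) ≈ 0.88239, g(5/6) ≈ 1.04145, g(1.25) ≈ 1.17865, g(5/3) ≈ 1.29928, g(25/12) ≈ 1.40691, g(2.5) ≈ 1.50408.
T_6 = (Δs/2)·[g(s_0) + 2g(s_1) + ... + 2g(s_{5}) + g(s_6)].
Sum ≈ 2.87804.

2.87804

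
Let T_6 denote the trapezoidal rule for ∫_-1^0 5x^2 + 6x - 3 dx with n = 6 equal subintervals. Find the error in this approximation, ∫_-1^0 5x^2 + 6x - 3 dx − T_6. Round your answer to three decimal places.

Exact integral: ∫_-1^0 f(x) dx ≈ -4.33333.
T_6 ≈ -4.31019.
Error ≈ -4.33333 − (-4.31019) ≈ -0.023.

-0.023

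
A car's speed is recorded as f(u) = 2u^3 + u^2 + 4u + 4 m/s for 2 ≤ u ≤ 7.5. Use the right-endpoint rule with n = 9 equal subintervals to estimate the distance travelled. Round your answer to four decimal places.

2124.1996

Δu = (7.5 − 2)/9 = 11/18.
Right endpoints: 47/18, 29/9, 23/6, 40/9, 91/18, 17/3, 113/18, 62/9, 7.5.
f(47/18) = 41456/729, f(29/9) = 68659/729, f(23/6) = 7921/54, f(40/9) = 158276/729, f(91/18) = 224683/729, f(17/3) = 11413/27, f(113/18) = 821353/1458, f(62/9) = 534256/729, f(7.5) = 934.
Sum = Δu · [f(47/18) + f(29/9) + f(23/6) + ...].
Sum ≈ 2124.1996.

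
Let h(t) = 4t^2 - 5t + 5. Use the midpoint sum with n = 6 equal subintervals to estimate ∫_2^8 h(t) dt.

550

Δt = (8 − 2)/6 = 1.
Midpoints: 2.5, 3.5, 4.5, 5.5, 6.5, 7.5.
h(2.5) = 17.5, h(3.5) = 36.5, h(4.5) = 63.5, h(5.5) = 98.5, h(6.5) = 141.5, h(7.5) = 192.5.
Sum = Δt · [h(2.5) + h(3.5) + h(4.5) + ...].
Sum = 550.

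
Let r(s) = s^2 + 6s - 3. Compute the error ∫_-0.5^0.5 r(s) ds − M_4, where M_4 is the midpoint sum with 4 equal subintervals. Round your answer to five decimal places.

Exact integral: ∫_-0.5^0.5 r(s) ds ≈ -2.9166667.
M_4 = -2.921875.
Error ≈ -2.9166667 − (-2.921875) ≈ 0.00521.

0.00521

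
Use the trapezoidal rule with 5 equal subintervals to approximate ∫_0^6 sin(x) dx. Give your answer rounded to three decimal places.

Δx = (6 − 0)/5 = 1.2.
f(0) ≈ 0.000, f(1.2) ≈ 0.932, f(2.4) ≈ 0.675, f(3.6) ≈ -0.443, f(4.8) ≈ -0.996, f(6) ≈ -0.279.
T_5 = (Δx/2)·[f(x_0) + 2f(x_1) + ... + 2f(x_{4}) + f(x_5)].
Sum ≈ 0.035.

0.035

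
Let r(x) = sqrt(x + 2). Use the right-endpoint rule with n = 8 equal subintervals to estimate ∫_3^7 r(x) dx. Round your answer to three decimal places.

10.736

Δx = (7 − 3)/8 = 0.5.
Right endpoints: 3.5, 4, 4.5, 5, 5.5, 6, 6.5, 7.
r(3.5) ≈ 2.345, r(4) ≈ 2.449, r(4.5) ≈ 2.550, r(5) ≈ 2.646, r(5.5) ≈ 2.739, r(6) ≈ 2.828, r(6.5) ≈ 2.915, r(7) ≈ 3.000.
Sum = Δx · [r(3.5) + r(4) + r(4.5) + ...].
Sum ≈ 10.736.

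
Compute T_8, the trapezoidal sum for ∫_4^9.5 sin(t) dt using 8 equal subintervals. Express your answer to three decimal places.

0.330

Δt = (9.5 − 4)/8 = 0.6875.
f(4) ≈ -0.757, f(4.6875) ≈ -1.000, f(5.375) ≈ -0.788, f(6.0625) ≈ -0.219, f(6.75) ≈ 0.450, f(7.4375) ≈ 0.915, f(8.125) ≈ 0.963, f(8.8125) ≈ 0.575, f(9.5) ≈ -0.075.
T_8 = (Δt/2)·[f(t_0) + 2f(t_1) + ... + 2f(t_{7}) + f(t_8)].
Sum ≈ 0.330.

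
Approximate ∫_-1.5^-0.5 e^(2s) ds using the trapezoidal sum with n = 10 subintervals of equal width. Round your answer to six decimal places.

Δs = (-0.5 − (-1.5))/10 = 0.1.
f(-1.5) ≈ 0.049787, f(-1.4) ≈ 0.060810, f(-1.3) ≈ 0.074274, f(-1.2) ≈ 0.090718, f(-1.1) ≈ 0.110803, f(-1) ≈ 0.135335, f(-0.9) ≈ 0.165299, f(-0.8) ≈ 0.201897, f(-0.7) ≈ 0.246597, f(-0.6) ≈ 0.301194, f(-0.5) ≈ 0.367879.
T_10 = (Δs/2)·[f(s_0) + 2f(s_1) + ... + 2f(s_{9}) + f(s_10)].
Sum ≈ 0.159576.

0.159576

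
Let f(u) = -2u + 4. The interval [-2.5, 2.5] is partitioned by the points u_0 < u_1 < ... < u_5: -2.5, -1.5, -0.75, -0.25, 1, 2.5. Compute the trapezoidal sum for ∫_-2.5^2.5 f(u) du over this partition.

Subinterval widths: 1, 0.75, 0.5, 1.25, 1.5.
f(-2.5) = 9, f(-1.5) = 7, f(-0.75) = 5.5, f(-0.25) = 4.5, f(1) = 2, f(2.5) = -1.
On each subinterval the trapezoid contributes (Δu_i/2)·[f(u_{i-1}) + f(u_i)].
Sum = 20.

20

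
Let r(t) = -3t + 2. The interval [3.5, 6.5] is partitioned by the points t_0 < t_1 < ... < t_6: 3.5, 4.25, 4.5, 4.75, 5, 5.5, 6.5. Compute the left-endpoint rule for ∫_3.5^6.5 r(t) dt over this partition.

-36

Subinterval widths: 0.75, 0.25, 0.25, 0.25, 0.5, 1.
Left endpoints: 3.5, 4.25, 4.5, 4.75, 5, 5.5.
r(3.5) = -8.5, r(4.25) = -10.75, r(4.5) = -11.5, r(4.75) = -12.25, r(5) = -13, r(5.5) = -14.5.
Sum = Σ Δt_i · r(t_i).
Sum = -36.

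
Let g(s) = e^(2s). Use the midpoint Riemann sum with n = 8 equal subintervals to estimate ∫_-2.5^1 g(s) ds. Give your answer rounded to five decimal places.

Δs = (1 − (-2.5))/8 = 0.4375.
Midpoints: -2.28125, -1.84375, -1.40625, -0.96875, -0.53125, -0.09375, 0.34375, 0.78125.
g(-2.28125) ≈ 0.01044, g(-1.84375) ≈ 0.02503, g(-1.40625) ≈ 0.06005, g(-0.96875) ≈ 0.14406, g(-0.53125) ≈ 0.34559, g(-0.09375) ≈ 0.82903, g(0.34375) ≈ 1.98874, g(0.78125) ≈ 4.77073.
Sum = Δs · [g(-2.28125) + g(-1.84375) + g(-1.40625) + ...].
Sum ≈ 3.57598.

3.57598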